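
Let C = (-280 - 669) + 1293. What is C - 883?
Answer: -539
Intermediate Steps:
C = 344 (C = -949 + 1293 = 344)
C - 883 = 344 - 883 = -539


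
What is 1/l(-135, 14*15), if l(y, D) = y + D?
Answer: 1/75 ≈ 0.013333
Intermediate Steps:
l(y, D) = D + y
1/l(-135, 14*15) = 1/(14*15 - 135) = 1/(210 - 135) = 1/75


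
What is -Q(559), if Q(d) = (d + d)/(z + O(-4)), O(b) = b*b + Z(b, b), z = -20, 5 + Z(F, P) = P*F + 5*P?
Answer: 86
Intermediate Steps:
Z(F, P) = -5 + 5*P + F*P (Z(F, P) = -5 + (P*F + 5*P) = -5 + (F*P + 5*P) = -5 + (5*P + F*P) = -5 + 5*P + F*P)
O(b) = -5 + 2*b² + 5*b (O(b) = b*b + (-5 + 5*b + b*b) = b² + (-5 + 5*b + b²) = b² + (-5 + b² + 5*b) = -5 + 2*b² + 5*b)
Q(d) = -2*d/13 (Q(d) = (d + d)/(-20 + (-5 + 2*(-4)² + 5*(-4))) = (2*d)/(-20 + (-5 + 2*16 - 20)) = (2*d)/(-20 + (-5 + 32 - 20)) = (2*d)/(-20 + 7) = (2*d)/(-13) = (2*d)*(-1/13) = -2*d/13)
-Q(559) = -(-2)*559/13 = -1*(-86) = 86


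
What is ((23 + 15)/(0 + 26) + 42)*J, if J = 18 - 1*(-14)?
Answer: 18080/13 ≈ 1390.8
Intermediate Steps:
J = 32 (J = 18 + 14 = 32)
((23 + 15)/(0 + 26) + 42)*J = ((23 + 15)/(0 + 26) + 42)*32 = (38/26 + 42)*32 = (38*(1/26) + 42)*32 = (19/13 + 42)*32 = (565/13)*32 = 18080/13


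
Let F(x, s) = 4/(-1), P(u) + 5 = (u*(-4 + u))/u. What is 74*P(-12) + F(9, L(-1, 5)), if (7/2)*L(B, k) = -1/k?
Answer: -1558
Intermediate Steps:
L(B, k) = -2/(7*k) (L(B, k) = 2*(-1/k)/7 = -2/(7*k))
P(u) = -9 + u (P(u) = -5 + (u*(-4 + u))/u = -5 + (-4 + u) = -9 + u)
F(x, s) = -4 (F(x, s) = 4*(-1) = -4)
74*P(-12) + F(9, L(-1, 5)) = 74*(-9 - 12) - 4 = 74*(-21) - 4 = -1554 - 4 = -1558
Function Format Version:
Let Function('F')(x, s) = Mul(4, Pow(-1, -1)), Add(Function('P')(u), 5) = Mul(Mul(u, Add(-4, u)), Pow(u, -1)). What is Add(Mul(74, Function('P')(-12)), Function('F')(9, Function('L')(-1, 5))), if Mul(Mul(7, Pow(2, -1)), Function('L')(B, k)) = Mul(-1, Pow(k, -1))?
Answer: -1558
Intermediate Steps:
Function('L')(B, k) = Mul(Rational(-2, 7), Pow(k, -1)) (Function('L')(B, k) = Mul(Rational(2, 7), Mul(-1, Pow(k, -1))) = Mul(Rational(-2, 7), Pow(k, -1)))
Function('P')(u) = Add(-9, u) (Function('P')(u) = Add(-5, Mul(Mul(u, Add(-4, u)), Pow(u, -1))) = Add(-5, Add(-4, u)) = Add(-9, u))
Function('F')(x, s) = -4 (Function('F')(x, s) = Mul(4, -1) = -4)
Add(Mul(74, Function('P')(-12)), Function('F')(9, Function('L')(-1, 5))) = Add(Mul(74, Add(-9, -12)), -4) = Add(Mul(74, -21), -4) = Add(-1554, -4) = -1558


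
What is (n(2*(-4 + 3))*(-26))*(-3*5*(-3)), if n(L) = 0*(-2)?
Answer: 0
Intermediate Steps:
n(L) = 0
(n(2*(-4 + 3))*(-26))*(-3*5*(-3)) = (0*(-26))*(-3*5*(-3)) = 0*(-15*(-3)) = 0*45 = 0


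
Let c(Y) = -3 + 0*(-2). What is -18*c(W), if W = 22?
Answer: 54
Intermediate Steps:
c(Y) = -3 (c(Y) = -3 + 0 = -3)
-18*c(W) = -18*(-3) = 54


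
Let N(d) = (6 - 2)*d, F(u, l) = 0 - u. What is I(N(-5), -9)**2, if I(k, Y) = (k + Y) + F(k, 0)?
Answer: 81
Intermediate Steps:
F(u, l) = -u
N(d) = 4*d
I(k, Y) = Y (I(k, Y) = (k + Y) - k = (Y + k) - k = Y)
I(N(-5), -9)**2 = (-9)**2 = 81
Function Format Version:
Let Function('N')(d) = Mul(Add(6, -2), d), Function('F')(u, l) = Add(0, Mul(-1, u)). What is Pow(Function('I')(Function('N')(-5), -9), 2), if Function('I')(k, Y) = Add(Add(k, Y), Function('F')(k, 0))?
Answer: 81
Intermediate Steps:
Function('F')(u, l) = Mul(-1, u)
Function('N')(d) = Mul(4, d)
Function('I')(k, Y) = Y (Function('I')(k, Y) = Add(Add(k, Y), Mul(-1, k)) = Add(Add(Y, k), Mul(-1, k)) = Y)
Pow(Function('I')(Function('N')(-5), -9), 2) = Pow(-9, 2) = 81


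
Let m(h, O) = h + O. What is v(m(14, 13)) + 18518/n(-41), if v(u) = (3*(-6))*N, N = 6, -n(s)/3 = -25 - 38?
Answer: -1894/189 ≈ -10.021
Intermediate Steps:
n(s) = 189 (n(s) = -3*(-25 - 38) = -3*(-63) = 189)
m(h, O) = O + h
v(u) = -108 (v(u) = (3*(-6))*6 = -18*6 = -108)
v(m(14, 13)) + 18518/n(-41) = -108 + 18518/189 = -1894/189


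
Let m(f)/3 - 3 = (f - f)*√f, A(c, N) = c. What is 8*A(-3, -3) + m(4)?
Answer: -15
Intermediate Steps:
m(f) = 9 (m(f) = 9 + 3*((f - f)*√f) = 9 + 3*(0*√f) = 9 + 3*0 = 9 + 0 = 9)
8*A(-3, -3) + m(4) = 8*(-3) + 9 = -24 + 9 = -15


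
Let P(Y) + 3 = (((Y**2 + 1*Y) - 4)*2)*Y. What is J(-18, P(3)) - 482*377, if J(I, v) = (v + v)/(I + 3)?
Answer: -181720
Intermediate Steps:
P(Y) = -3 + Y*(-8 + 2*Y + 2*Y**2) (P(Y) = -3 + (((Y**2 + 1*Y) - 4)*2)*Y = -3 + (((Y**2 + Y) - 4)*2)*Y = -3 + (((Y + Y**2) - 4)*2)*Y = -3 + ((-4 + Y + Y**2)*2)*Y = -3 + (-8 + 2*Y + 2*Y**2)*Y = -3 + Y*(-8 + 2*Y + 2*Y**2))
J(I, v) = 2*v/(3 + I) (J(I, v) = (2*v)/(3 + I) = 2*v/(3 + I))
J(-18, P(3)) - 482*377 = 2*(-3 - 8*3 + 2*3**2 + 2*3**3)/(3 - 18) - 482*377 = 2*(-3 - 24 + 2*9 + 2*27)/(-15) - 181714 = 2*(-3 - 24 + 18 + 54)*(-1/15) - 181714 = 2*45*(-1/15) - 181714 = -6 - 181714 = -181720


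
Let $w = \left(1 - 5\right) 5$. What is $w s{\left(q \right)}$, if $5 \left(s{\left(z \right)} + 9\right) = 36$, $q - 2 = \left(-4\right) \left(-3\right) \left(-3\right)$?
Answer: $36$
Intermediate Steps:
$q = -34$ ($q = 2 + \left(-4\right) \left(-3\right) \left(-3\right) = 2 + 12 \left(-3\right) = 2 - 36 = -34$)
$w = -20$ ($w = \left(-4\right) 5 = -20$)
$s{\left(z \right)} = - \frac{9}{5}$ ($s{\left(z \right)} = -9 + \frac{1}{5} \cdot 36 = -9 + \frac{36}{5} = - \frac{9}{5}$)
$w s{\left(q \right)} = \left(-20\right) \left(- \frac{9}{5}\right) = 36$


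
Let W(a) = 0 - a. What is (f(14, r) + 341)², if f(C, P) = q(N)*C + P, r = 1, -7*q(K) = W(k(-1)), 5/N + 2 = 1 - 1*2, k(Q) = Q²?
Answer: 118336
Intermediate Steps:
W(a) = -a
N = -5/3 (N = 5/(-2 + (1 - 1*2)) = 5/(-2 + (1 - 2)) = 5/(-2 - 1) = 5/(-3) = 5*(-⅓) = -5/3 ≈ -1.6667)
q(K) = ⅐ (q(K) = -(-1)*(-1)²/7 = -(-1)/7 = -⅐*(-1) = ⅐)
f(C, P) = P + C/7 (f(C, P) = C/7 + P = P + C/7)
(f(14, r) + 341)² = ((1 + (⅐)*14) + 341)² = ((1 + 2) + 341)² = (3 + 341)² = 344² = 118336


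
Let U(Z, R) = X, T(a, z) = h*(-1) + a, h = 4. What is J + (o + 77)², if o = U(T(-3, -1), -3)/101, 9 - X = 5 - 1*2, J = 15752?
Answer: 221261241/10201 ≈ 21690.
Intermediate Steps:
T(a, z) = -4 + a (T(a, z) = 4*(-1) + a = -4 + a)
X = 6 (X = 9 - (5 - 1*2) = 9 - (5 - 2) = 9 - 1*3 = 9 - 3 = 6)
U(Z, R) = 6
o = 6/101 ≈ 0.059406
J + (o + 77)² = 15752 + (6/101 + 77)² = 15752 + (7783/101)² = 15752 + 60575089/10201 = 221261241/10201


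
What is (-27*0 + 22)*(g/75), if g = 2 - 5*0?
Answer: 44/75 ≈ 0.58667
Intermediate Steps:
g = 2 (g = 2 + 0 = 2)
(-27*0 + 22)*(g/75) = (-27*0 + 22)*(2/75) = (0 + 22)*(2*(1/75)) = 22*(2/75) = 44/75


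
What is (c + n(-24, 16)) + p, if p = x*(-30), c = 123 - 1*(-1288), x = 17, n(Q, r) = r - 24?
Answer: 893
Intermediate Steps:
n(Q, r) = -24 + r
c = 1411 (c = 123 + 1288 = 1411)
p = -510 (p = 17*(-30) = -510)
(c + n(-24, 16)) + p = (1411 + (-24 + 16)) - 510 = (1411 - 8) - 510 = 1403 - 510 = 893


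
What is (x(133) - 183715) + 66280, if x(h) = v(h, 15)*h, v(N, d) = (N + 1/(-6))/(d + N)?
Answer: -104176279/888 ≈ -1.1732e+5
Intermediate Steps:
v(N, d) = (-⅙ + N)/(N + d) (v(N, d) = (N - ⅙)/(N + d) = (-⅙ + N)/(N + d))
x(h) = h*(-⅙ + h)/(15 + h) (x(h) = ((-⅙ + h)/(h + 15))*h = ((-⅙ + h)/(15 + h))*h = h*(-⅙ + h)/(15 + h))
(x(133) - 183715) + 66280 = ((⅙)*133*(-1 + 6*133)/(15 + 133) - 183715) + 66280 = ((⅙)*133*(-1 + 798)/148 - 183715) + 66280 = ((⅙)*133*(1/148)*797 - 183715) + 66280 = (106001/888 - 183715) + 66280 = -163032919/888 + 66280 = -104176279/888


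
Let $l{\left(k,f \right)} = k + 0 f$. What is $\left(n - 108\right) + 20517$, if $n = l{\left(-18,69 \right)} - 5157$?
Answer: $15234$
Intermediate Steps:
$l{\left(k,f \right)} = k$ ($l{\left(k,f \right)} = k + 0 = k$)
$n = -5175$ ($n = -18 - 5157 = -5175$)
$\left(n - 108\right) + 20517 = \left(-5175 - 108\right) + 20517 = -5283 + 20517 = 15234$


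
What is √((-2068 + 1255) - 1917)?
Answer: I*√2730 ≈ 52.249*I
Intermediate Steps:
√((-2068 + 1255) - 1917) = √(-813 - 1917) = √(-2730) = I*√2730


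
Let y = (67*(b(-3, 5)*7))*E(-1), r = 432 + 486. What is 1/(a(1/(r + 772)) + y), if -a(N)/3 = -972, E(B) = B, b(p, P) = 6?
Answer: 1/102 ≈ 0.0098039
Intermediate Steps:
r = 918
a(N) = 2916 (a(N) = -3*(-972) = 2916)
y = -2814 (y = (67*(6*7))*(-1) = (67*42)*(-1) = 2814*(-1) = -2814)
1/(a(1/(r + 772)) + y) = 1/(2916 - 2814) = 1/102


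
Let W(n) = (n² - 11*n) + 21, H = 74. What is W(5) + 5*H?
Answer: 361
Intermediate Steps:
W(n) = 21 + n² - 11*n
W(5) + 5*H = (21 + 5² - 11*5) + 5*74 = (21 + 25 - 55) + 370 = -9 + 370 = 361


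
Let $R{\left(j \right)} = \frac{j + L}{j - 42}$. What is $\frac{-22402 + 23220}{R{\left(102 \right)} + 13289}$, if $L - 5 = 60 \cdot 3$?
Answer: $\frac{49080}{797627} \approx 0.061532$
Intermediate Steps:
$L = 185$ ($L = 5 + 60 \cdot 3 = 5 + 180 = 185$)
$R{\left(j \right)} = \frac{185 + j}{-42 + j}$ ($R{\left(j \right)} = \frac{j + 185}{j - 42} = \frac{185 + j}{-42 + j}$)
$\frac{-22402 + 23220}{R{\left(102 \right)} + 13289} = \frac{-22402 + 23220}{\frac{185 + 102}{-42 + 102} + 13289} = \frac{818}{\frac{1}{60} \cdot 287 + 13289} = \frac{818}{\frac{287}{60} + 13289} = \frac{818}{\frac{797627}{60}} = 818 \cdot \frac{60}{797627} = \frac{49080}{797627}$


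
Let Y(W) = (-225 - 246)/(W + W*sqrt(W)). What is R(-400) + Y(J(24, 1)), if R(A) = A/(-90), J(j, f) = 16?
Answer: -1039/720 ≈ -1.4431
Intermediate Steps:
R(A) = -A/90 (R(A) = A*(-1/90) = -A/90)
Y(W) = -471/(W + W**(3/2))
R(-400) + Y(J(24, 1)) = -1/90*(-400) - 471/(16 + 16**(3/2)) = 40/9 - 471/(16 + 64) = 40/9 - 471/80 = -1039/720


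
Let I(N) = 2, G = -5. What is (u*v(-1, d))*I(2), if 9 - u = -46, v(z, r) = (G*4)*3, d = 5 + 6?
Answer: -6600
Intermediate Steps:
d = 11
v(z, r) = -60 (v(z, r) = -5*4*3 = -20*3 = -60)
u = 55 (u = 9 - 1*(-46) = 9 + 46 = 55)
(u*v(-1, d))*I(2) = (55*(-60))*2 = -3300*2 = -6600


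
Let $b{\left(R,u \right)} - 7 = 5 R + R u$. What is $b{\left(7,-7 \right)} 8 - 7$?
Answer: $-63$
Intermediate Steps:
$b{\left(R,u \right)} = 7 + 5 R + R u$ ($b{\left(R,u \right)} = 7 + \left(5 R + R u\right) = 7 + 5 R + R u$)
$b{\left(7,-7 \right)} 8 - 7 = \left(7 + 5 \cdot 7 + 7 \left(-7\right)\right) 8 - 7 = \left(7 + 35 - 49\right) 8 - 7 = \left(-7\right) 8 - 7 = -56 - 7 = -63$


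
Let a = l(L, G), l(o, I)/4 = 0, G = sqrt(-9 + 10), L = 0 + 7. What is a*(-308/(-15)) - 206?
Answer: -206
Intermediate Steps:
L = 7
G = 1 (G = sqrt(1) = 1)
l(o, I) = 0 (l(o, I) = 4*0 = 0)
a = 0
a*(-308/(-15)) - 206 = 0*(-308/(-15)) - 206 = 0*(-308*(-1/15)) - 206 = 0*(308/15) - 206 = 0 - 206 = -206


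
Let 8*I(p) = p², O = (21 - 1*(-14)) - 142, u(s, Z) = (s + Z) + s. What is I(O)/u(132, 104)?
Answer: 11449/2944 ≈ 3.8889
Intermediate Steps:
u(s, Z) = Z + 2*s (u(s, Z) = (Z + s) + s = Z + 2*s)
O = -107 (O = (21 + 14) - 142 = 35 - 142 = -107)
I(p) = p²/8
I(O)/u(132, 104) = ((⅛)*(-107)²)/(104 + 2*132) = ((⅛)*11449)/(104 + 264) = (11449/8)/368 = (11449/8)*(1/368) = 11449/2944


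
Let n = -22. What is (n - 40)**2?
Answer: 3844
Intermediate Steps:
(n - 40)**2 = (-22 - 40)**2 = (-62)**2 = 3844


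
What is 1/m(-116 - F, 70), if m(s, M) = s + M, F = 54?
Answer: -1/100 ≈ -0.010000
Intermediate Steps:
m(s, M) = M + s
1/m(-116 - F, 70) = 1/(70 + (-116 - 1*54)) = 1/(70 + (-116 - 54)) = 1/(70 - 170) = 1/(-100) = -1/100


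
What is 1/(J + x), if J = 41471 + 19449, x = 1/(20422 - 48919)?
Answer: 28497/1736037239 ≈ 1.6415e-5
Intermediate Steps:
x = -1/28497 (x = 1/(-28497) = -1/28497 ≈ -3.5091e-5)
J = 60920
1/(J + x) = 1/(60920 - 1/28497) = 1/(1736037239/28497) = 28497/1736037239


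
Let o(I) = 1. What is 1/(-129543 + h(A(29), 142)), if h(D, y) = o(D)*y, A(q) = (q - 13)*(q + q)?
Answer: -1/129401 ≈ -7.7279e-6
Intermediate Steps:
A(q) = 2*q*(-13 + q) (A(q) = (-13 + q)*(2*q) = 2*q*(-13 + q))
h(D, y) = y (h(D, y) = 1*y = y)
1/(-129543 + h(A(29), 142)) = 1/(-129543 + 142) = 1/(-129401) = -1/129401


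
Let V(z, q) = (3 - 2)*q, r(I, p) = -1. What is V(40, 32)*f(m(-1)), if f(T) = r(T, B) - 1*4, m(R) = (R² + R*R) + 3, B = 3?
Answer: -160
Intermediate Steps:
m(R) = 3 + 2*R² (m(R) = (R² + R²) + 3 = 2*R² + 3 = 3 + 2*R²)
V(z, q) = q (V(z, q) = 1*q = q)
f(T) = -5 (f(T) = -1 - 1*4 = -1 - 4 = -5)
V(40, 32)*f(m(-1)) = 32*(-5) = -160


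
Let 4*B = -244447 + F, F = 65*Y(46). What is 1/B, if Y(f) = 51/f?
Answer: -184/11241247 ≈ -1.6368e-5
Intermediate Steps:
F = 3315/46 (F = 65*(51/46) = 3315/46 ≈ 72.065)
B = -11241247/184 (B = (-244447 + 3315/46)/4 = (¼)*(-11241247/46) = -11241247/184 ≈ -61094.)
1/B = 1/(-11241247/184) = -184/11241247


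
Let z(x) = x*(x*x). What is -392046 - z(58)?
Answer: -587158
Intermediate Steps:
z(x) = x**3 (z(x) = x*x**2 = x**3)
-392046 - z(58) = -392046 - 1*58**3 = -392046 - 1*195112 = -392046 - 195112 = -587158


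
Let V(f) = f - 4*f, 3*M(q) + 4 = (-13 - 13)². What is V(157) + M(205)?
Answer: -247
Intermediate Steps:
M(q) = 224 (M(q) = -4/3 + (-13 - 13)²/3 = -4/3 + (⅓)*(-26)² = -4/3 + (⅓)*676 = -4/3 + 676/3 = 224)
V(f) = -3*f
V(157) + M(205) = -3*157 + 224 = -471 + 224 = -247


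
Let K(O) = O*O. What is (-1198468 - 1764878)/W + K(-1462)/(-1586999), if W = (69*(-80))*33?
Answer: 718911723269/48181289640 ≈ 14.921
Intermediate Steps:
K(O) = O²
W = -182160 (W = -5520*33 = -182160)
(-1198468 - 1764878)/W + K(-1462)/(-1586999) = (-1198468 - 1764878)/(-182160) + (-1462)²/(-1586999) = -2963346*(-1/182160) + 2137444*(-1/1586999) = 493891/30360 - 2137444/1586999 = 718911723269/48181289640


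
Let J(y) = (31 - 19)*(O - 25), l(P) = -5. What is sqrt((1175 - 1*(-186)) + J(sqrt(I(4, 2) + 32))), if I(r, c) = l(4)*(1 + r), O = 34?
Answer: sqrt(1469) ≈ 38.328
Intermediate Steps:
I(r, c) = -5 - 5*r (I(r, c) = -5*(1 + r) = -5 - 5*r)
J(y) = 108 (J(y) = (31 - 19)*(34 - 25) = 12*9 = 108)
sqrt((1175 - 1*(-186)) + J(sqrt(I(4, 2) + 32))) = sqrt((1175 - 1*(-186)) + 108) = sqrt((1175 + 186) + 108) = sqrt(1361 + 108) = sqrt(1469)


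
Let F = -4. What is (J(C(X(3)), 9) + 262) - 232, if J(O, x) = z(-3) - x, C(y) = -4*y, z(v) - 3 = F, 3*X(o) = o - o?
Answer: 20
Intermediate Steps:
X(o) = 0 (X(o) = (o - o)/3 = (⅓)*0 = 0)
z(v) = -1 (z(v) = 3 - 4 = -1)
J(O, x) = -1 - x
(J(C(X(3)), 9) + 262) - 232 = ((-1 - 1*9) + 262) - 232 = ((-1 - 9) + 262) - 232 = (-10 + 262) - 232 = 252 - 232 = 20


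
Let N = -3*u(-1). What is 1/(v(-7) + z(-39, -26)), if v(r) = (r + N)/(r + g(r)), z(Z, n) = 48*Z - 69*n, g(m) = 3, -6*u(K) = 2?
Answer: -2/153 ≈ -0.013072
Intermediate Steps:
u(K) = -⅓ (u(K) = -⅙*2 = -⅓)
z(Z, n) = -69*n + 48*Z
N = 1 (N = -3*(-⅓) = 1)
v(r) = (1 + r)/(3 + r) (v(r) = (r + 1)/(r + 3) = (1 + r)/(3 + r))
1/(v(-7) + z(-39, -26)) = 1/((1 - 7)/(3 - 7) + (-69*(-26) + 48*(-39))) = 1/(-6/(-4) + (1794 - 1872)) = 1/(-¼*(-6) - 78) = 1/(3/2 - 78) = 1/(-153/2) = -2/153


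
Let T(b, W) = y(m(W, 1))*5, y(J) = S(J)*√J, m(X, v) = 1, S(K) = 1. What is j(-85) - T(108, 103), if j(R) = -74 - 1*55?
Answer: -134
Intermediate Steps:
j(R) = -129 (j(R) = -74 - 55 = -129)
y(J) = √J (y(J) = 1*√J = √J)
T(b, W) = 5 (T(b, W) = √1*5 = 1*5 = 5)
j(-85) - T(108, 103) = -129 - 1*5 = -129 - 5 = -134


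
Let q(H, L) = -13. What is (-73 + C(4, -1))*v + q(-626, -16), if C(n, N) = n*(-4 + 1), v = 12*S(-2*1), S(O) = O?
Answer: 2027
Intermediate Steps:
v = -24 (v = 12*(-2*1) = 12*(-2) = -24)
C(n, N) = -3*n (C(n, N) = n*(-3) = -3*n)
(-73 + C(4, -1))*v + q(-626, -16) = (-73 - 3*4)*(-24) - 13 = (-73 - 12)*(-24) - 13 = -85*(-24) - 13 = 2040 - 13 = 2027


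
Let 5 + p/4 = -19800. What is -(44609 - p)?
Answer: -123829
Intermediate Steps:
p = -79220 (p = -20 + 4*(-19800) = -20 - 79200 = -79220)
-(44609 - p) = -(44609 - 1*(-79220)) = -(44609 + 79220) = -1*123829 = -123829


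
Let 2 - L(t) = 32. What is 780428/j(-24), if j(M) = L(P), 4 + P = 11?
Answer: -390214/15 ≈ -26014.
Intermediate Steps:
P = 7 (P = -4 + 11 = 7)
L(t) = -30 (L(t) = 2 - 1*32 = 2 - 32 = -30)
j(M) = -30
780428/j(-24) = 780428/(-30) = 780428*(-1/30) = -390214/15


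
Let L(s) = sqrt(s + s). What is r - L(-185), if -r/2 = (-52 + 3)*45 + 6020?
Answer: -7630 - I*sqrt(370) ≈ -7630.0 - 19.235*I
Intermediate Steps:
L(s) = sqrt(2)*sqrt(s) (L(s) = sqrt(2*s) = sqrt(2)*sqrt(s))
r = -7630 (r = -2*((-52 + 3)*45 + 6020) = -2*(-49*45 + 6020) = -2*(-2205 + 6020) = -2*3815 = -7630)
r - L(-185) = -7630 - sqrt(2)*sqrt(-185) = -7630 - sqrt(2)*I*sqrt(185) = -7630 - I*sqrt(370)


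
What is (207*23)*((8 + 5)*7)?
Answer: 433251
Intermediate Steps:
(207*23)*((8 + 5)*7) = 4761*(13*7) = 4761*91 = 433251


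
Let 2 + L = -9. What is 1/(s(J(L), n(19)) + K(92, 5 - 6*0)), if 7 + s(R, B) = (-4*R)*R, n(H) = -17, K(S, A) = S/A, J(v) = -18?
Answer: -5/6423 ≈ -0.00077845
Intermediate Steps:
L = -11 (L = -2 - 9 = -11)
s(R, B) = -7 - 4*R**2 (s(R, B) = -7 + (-4*R)*R = -7 - 4*R**2)
1/(s(J(L), n(19)) + K(92, 5 - 6*0)) = 1/((-7 - 4*(-18)**2) + 92/(5 - 6*0)) = 1/((-7 - 4*324) + 92/(5 + 0)) = 1/((-7 - 1296) + 92/5) = 1/(-1303 + 92*(1/5)) = 1/(-1303 + 92/5) = 1/(-6423/5) = -5/6423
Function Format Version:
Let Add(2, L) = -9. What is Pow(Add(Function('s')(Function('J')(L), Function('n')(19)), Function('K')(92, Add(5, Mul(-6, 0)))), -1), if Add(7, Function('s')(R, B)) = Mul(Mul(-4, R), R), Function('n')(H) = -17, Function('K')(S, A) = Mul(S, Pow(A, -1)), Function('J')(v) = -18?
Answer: Rational(-5, 6423) ≈ -0.00077845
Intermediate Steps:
L = -11 (L = Add(-2, -9) = -11)
Function('s')(R, B) = Add(-7, Mul(-4, Pow(R, 2))) (Function('s')(R, B) = Add(-7, Mul(Mul(-4, R), R)) = Add(-7, Mul(-4, Pow(R, 2))))
Pow(Add(Function('s')(Function('J')(L), Function('n')(19)), Function('K')(92, Add(5, Mul(-6, 0)))), -1) = Pow(Add(Add(-7, Mul(-4, Pow(-18, 2))), Mul(92, Pow(Add(5, Mul(-6, 0)), -1))), -1) = Pow(Add(Add(-7, Mul(-4, 324)), Mul(92, Pow(Add(5, 0), -1))), -1) = Pow(Add(Add(-7, -1296), Mul(92, Pow(5, -1))), -1) = Pow(Add(-1303, Mul(92, Rational(1, 5))), -1) = Pow(Add(-1303, Rational(92, 5)), -1) = Pow(Rational(-6423, 5), -1) = Rational(-5, 6423)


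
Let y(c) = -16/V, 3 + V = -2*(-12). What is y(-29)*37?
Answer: -592/21 ≈ -28.190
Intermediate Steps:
V = 21 (V = -3 - 2*(-12) = -3 + 24 = 21)
y(c) = -16/21
y(-29)*37 = -16/21*37 = -592/21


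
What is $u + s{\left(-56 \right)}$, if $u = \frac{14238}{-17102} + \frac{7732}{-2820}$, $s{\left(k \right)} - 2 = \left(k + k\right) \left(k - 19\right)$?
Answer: $\frac{50629530932}{6028455} \approx 8398.4$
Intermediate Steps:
$s{\left(k \right)} = 2 + 2 k \left(-19 + k\right)$ ($s{\left(k \right)} = 2 + \left(k + k\right) \left(k - 19\right) = 2 + 2 k \left(-19 + k\right)$)
$u = - \frac{21547978}{6028455}$ ($u = 14238 \left(- \frac{1}{17102}\right) + 7732 \left(- \frac{1}{2820}\right) = - \frac{7119}{8551} - \frac{1933}{705} = - \frac{21547978}{6028455} \approx -3.5744$)
$u + s{\left(-56 \right)} = - \frac{21547978}{6028455} + \left(2 - -2128 + 2 \left(-56\right)^{2}\right) = - \frac{21547978}{6028455} + \left(2 + 2128 + 2 \cdot 3136\right) = - \frac{21547978}{6028455} + \left(2 + 2128 + 6272\right) = - \frac{21547978}{6028455} + 8402 = \frac{50629530932}{6028455}$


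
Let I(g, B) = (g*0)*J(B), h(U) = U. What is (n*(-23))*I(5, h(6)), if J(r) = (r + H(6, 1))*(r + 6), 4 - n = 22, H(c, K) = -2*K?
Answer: 0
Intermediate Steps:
n = -18 (n = 4 - 1*22 = 4 - 22 = -18)
J(r) = (-2 + r)*(6 + r) (J(r) = (r - 2*1)*(r + 6) = (r - 2)*(6 + r) = (-2 + r)*(6 + r))
I(g, B) = 0 (I(g, B) = (g*0)*(-12 + B**2 + 4*B) = 0*(-12 + B**2 + 4*B) = 0)
(n*(-23))*I(5, h(6)) = -18*(-23)*0 = 414*0 = 0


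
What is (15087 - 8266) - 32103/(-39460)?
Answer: 269188763/39460 ≈ 6821.8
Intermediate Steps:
(15087 - 8266) - 32103/(-39460) = 6821 - 32103*(-1)/39460 = 6821 - 1*(-32103/39460) = 6821 + 32103/39460 = 269188763/39460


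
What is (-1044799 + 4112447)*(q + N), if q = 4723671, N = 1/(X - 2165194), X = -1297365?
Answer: 50174418582265985024/3462559 ≈ 1.4491e+13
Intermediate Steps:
N = -1/3462559 (N = 1/(-1297365 - 2165194) = 1/(-3462559) = -1/3462559 ≈ -2.8880e-7)
(-1044799 + 4112447)*(q + N) = (-1044799 + 4112447)*(4723671 - 1/3462559) = 3067648*(16355989534088/3462559) = 50174418582265985024/3462559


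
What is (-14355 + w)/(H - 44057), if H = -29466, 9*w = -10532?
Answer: 139727/661707 ≈ 0.21116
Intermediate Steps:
w = -10532/9 (w = (1/9)*(-10532) = -10532/9 ≈ -1170.2)
(-14355 + w)/(H - 44057) = (-14355 - 10532/9)/(-29466 - 44057) = -139727/9/(-73523) = -139727/9*(-1/73523) = 139727/661707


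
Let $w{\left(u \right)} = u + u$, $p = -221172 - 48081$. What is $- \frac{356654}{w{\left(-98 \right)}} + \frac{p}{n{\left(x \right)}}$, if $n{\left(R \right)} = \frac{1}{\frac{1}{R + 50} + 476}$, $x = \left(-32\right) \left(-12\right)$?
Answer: $- \frac{194679944449}{1519} \approx -1.2816 \cdot 10^{8}$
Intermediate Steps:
$p = -269253$
$w{\left(u \right)} = 2 u$
$x = 384$
$n{\left(R \right)} = \frac{1}{476 + \frac{1}{50 + R}}$ ($n{\left(R \right)} = \frac{1}{\frac{1}{50 + R} + 476} = \frac{1}{476 + \frac{1}{50 + R}}$)
$- \frac{356654}{w{\left(-98 \right)}} + \frac{p}{n{\left(x \right)}} = - \frac{356654}{2 \left(-98\right)} - \frac{269253}{\frac{1}{23801 + 476 \cdot 384} \left(50 + 384\right)} = - \frac{356654}{-196} - \frac{269253}{\frac{1}{23801 + 182784} \cdot 434} = \left(-356654\right) \left(- \frac{1}{196}\right) - \frac{269253}{\frac{1}{206585} \cdot 434} = \frac{178327}{98} - \frac{269253}{\frac{1}{206585} \cdot 434} = \frac{178327}{98} - \frac{269253}{\frac{434}{206585}} = \frac{178327}{98} - \frac{55623631005}{434} = - \frac{194679944449}{1519}$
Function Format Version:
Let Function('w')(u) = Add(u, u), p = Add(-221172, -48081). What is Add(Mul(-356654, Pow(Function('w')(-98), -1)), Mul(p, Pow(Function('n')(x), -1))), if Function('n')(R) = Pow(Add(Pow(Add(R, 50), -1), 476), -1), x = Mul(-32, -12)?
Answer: Rational(-194679944449, 1519) ≈ -1.2816e+8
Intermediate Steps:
p = -269253
Function('w')(u) = Mul(2, u)
x = 384
Function('n')(R) = Pow(Add(476, Pow(Add(50, R), -1)), -1) (Function('n')(R) = Pow(Add(Pow(Add(50, R), -1), 476), -1) = Pow(Add(476, Pow(Add(50, R), -1)), -1))
Add(Mul(-356654, Pow(Function('w')(-98), -1)), Mul(p, Pow(Function('n')(x), -1))) = Add(Mul(-356654, Pow(Mul(2, -98), -1)), Mul(-269253, Pow(Mul(Pow(Add(23801, Mul(476, 384)), -1), Add(50, 384)), -1))) = Add(Mul(-356654, Pow(-196, -1)), Mul(-269253, Pow(Mul(Pow(Add(23801, 182784), -1), 434), -1))) = Add(Mul(-356654, Rational(-1, 196)), Mul(-269253, Pow(Mul(Pow(206585, -1), 434), -1))) = Add(Rational(178327, 98), Mul(-269253, Pow(Mul(Rational(1, 206585), 434), -1))) = Add(Rational(178327, 98), Mul(-269253, Pow(Rational(434, 206585), -1))) = Add(Rational(178327, 98), Mul(-269253, Rational(206585, 434))) = Add(Rational(178327, 98), Rational(-55623631005, 434)) = Rational(-194679944449, 1519)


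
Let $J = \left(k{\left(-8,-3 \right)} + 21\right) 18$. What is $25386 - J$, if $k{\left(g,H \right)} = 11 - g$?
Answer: $24666$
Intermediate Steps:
$J = 720$ ($J = \left(\left(11 - -8\right) + 21\right) 18 = \left(\left(11 + 8\right) + 21\right) 18 = \left(19 + 21\right) 18 = 40 \cdot 18 = 720$)
$25386 - J = 25386 - 720 = 24666$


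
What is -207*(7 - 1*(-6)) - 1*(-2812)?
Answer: 121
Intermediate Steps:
-207*(7 - 1*(-6)) - 1*(-2812) = -207*(7 + 6) + 2812 = -207*13 + 2812 = -2691 + 2812 = 121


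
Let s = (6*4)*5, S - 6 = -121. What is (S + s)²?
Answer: 25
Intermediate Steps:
S = -115 (S = 6 - 121 = -115)
s = 120 (s = 24*5 = 120)
(S + s)² = (-115 + 120)² = 5² = 25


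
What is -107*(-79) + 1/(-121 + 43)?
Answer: 659333/78 ≈ 8453.0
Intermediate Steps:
-107*(-79) + 1/(-121 + 43) = 8453 + 1/(-78) = 8453 - 1/78 = 659333/78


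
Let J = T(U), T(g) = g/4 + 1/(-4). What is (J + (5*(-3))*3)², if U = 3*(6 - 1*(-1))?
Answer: 1600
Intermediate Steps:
U = 21 (U = 3*(6 + 1) = 3*7 = 21)
T(g) = -¼ + g/4 (T(g) = g*(¼) + 1*(-¼) = g/4 - ¼ = -¼ + g/4)
J = 5 (J = -¼ + (¼)*21 = -¼ + 21/4 = 5)
(J + (5*(-3))*3)² = (5 + (5*(-3))*3)² = (5 - 15*3)² = (5 - 45)² = (-40)² = 1600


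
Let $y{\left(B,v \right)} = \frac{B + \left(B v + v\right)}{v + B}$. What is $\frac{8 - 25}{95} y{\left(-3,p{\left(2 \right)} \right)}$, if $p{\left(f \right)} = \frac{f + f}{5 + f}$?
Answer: $- \frac{29}{95} \approx -0.30526$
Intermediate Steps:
$p{\left(f \right)} = \frac{2 f}{5 + f}$
$y{\left(B,v \right)} = \frac{B + v + B v}{B + v}$ ($y{\left(B,v \right)} = \frac{B + \left(v + B v\right)}{B + v} = \frac{B + v + B v}{B + v}$)
$\frac{8 - 25}{95} y{\left(-3,p{\left(2 \right)} \right)} = \frac{8 - 25}{95} \frac{-3 + 2 \cdot 2 \frac{1}{5 + 2} - 3 \cdot 2 \cdot 2 \frac{1}{5 + 2}}{-3 + 2 \cdot 2 \frac{1}{5 + 2}} = \left(-17\right) \frac{1}{95} \frac{-3 + 2 \cdot 2 \cdot \frac{1}{7} - 3 \cdot 2 \cdot 2 \cdot \frac{1}{7}}{-3 + 2 \cdot 2 \cdot \frac{1}{7}} = - \frac{17 \frac{-3 + 2 \cdot 2 \cdot \frac{1}{7} - 3 \cdot 2 \cdot 2 \cdot \frac{1}{7}}{-3 + 2 \cdot 2 \cdot \frac{1}{7}}}{95} = - \frac{17 \frac{-3 + \frac{4}{7} - \frac{12}{7}}{-3 + \frac{4}{7}}}{95} = - \frac{17 \frac{-3 + \frac{4}{7} - \frac{12}{7}}{- \frac{17}{7}}}{95} = - \frac{17 \left(\left(- \frac{7}{17}\right) \left(- \frac{29}{7}\right)\right)}{95} = \left(- \frac{17}{95}\right) \frac{29}{17} = - \frac{29}{95}$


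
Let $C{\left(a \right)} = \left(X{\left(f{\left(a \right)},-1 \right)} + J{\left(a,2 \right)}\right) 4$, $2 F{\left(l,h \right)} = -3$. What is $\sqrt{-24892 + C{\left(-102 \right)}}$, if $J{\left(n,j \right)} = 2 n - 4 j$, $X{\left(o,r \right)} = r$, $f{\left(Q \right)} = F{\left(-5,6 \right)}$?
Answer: $4 i \sqrt{1609} \approx 160.45 i$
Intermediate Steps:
$F{\left(l,h \right)} = - \frac{3}{2}$ ($F{\left(l,h \right)} = \frac{1}{2} \left(-3\right) = - \frac{3}{2}$)
$f{\left(Q \right)} = - \frac{3}{2}$
$J{\left(n,j \right)} = - 4 j + 2 n$
$C{\left(a \right)} = -36 + 8 a$ ($C{\left(a \right)} = \left(-1 + \left(\left(-4\right) 2 + 2 a\right)\right) 4 = \left(-1 + \left(-8 + 2 a\right)\right) 4 = \left(-9 + 2 a\right) 4 = -36 + 8 a$)
$\sqrt{-24892 + C{\left(-102 \right)}} = \sqrt{-24892 + \left(-36 + 8 \left(-102\right)\right)} = \sqrt{-24892 - 852} = \sqrt{-25744} = 4 i \sqrt{1609}$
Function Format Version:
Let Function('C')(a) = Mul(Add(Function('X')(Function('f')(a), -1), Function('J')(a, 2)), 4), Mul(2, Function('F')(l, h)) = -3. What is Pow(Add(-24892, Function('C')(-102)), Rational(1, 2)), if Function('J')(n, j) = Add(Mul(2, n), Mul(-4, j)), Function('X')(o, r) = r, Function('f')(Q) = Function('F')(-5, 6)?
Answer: Mul(4, I, Pow(1609, Rational(1, 2))) ≈ Mul(160.45, I)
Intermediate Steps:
Function('F')(l, h) = Rational(-3, 2) (Function('F')(l, h) = Mul(Rational(1, 2), -3) = Rational(-3, 2))
Function('f')(Q) = Rational(-3, 2)
Function('J')(n, j) = Add(Mul(-4, j), Mul(2, n))
Function('C')(a) = Add(-36, Mul(8, a)) (Function('C')(a) = Mul(Add(-1, Add(Mul(-4, 2), Mul(2, a))), 4) = Mul(Add(-1, Add(-8, Mul(2, a))), 4) = Mul(Add(-9, Mul(2, a)), 4) = Add(-36, Mul(8, a)))
Pow(Add(-24892, Function('C')(-102)), Rational(1, 2)) = Pow(Add(-24892, Add(-36, Mul(8, -102))), Rational(1, 2)) = Pow(Add(-24892, Add(-36, -816)), Rational(1, 2)) = Pow(Add(-24892, -852), Rational(1, 2)) = Pow(-25744, Rational(1, 2)) = Mul(4, I, Pow(1609, Rational(1, 2)))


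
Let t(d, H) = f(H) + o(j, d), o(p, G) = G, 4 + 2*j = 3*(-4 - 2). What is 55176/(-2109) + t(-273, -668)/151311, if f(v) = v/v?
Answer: -146479112/5598507 ≈ -26.164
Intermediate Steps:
f(v) = 1
j = -11 (j = -2 + (3*(-4 - 2))/2 = -2 + (3*(-6))/2 = -2 + (½)*(-18) = -2 - 9 = -11)
t(d, H) = 1 + d
55176/(-2109) + t(-273, -668)/151311 = 55176/(-2109) + (1 - 273)/151311 = 55176*(-1/2109) - 272*1/151311 = -968/37 - 272/151311 = -146479112/5598507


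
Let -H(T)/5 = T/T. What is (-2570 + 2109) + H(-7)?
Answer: -466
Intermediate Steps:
H(T) = -5 (H(T) = -5*T/T = -5*1 = -5)
(-2570 + 2109) + H(-7) = (-2570 + 2109) - 5 = -461 - 5 = -466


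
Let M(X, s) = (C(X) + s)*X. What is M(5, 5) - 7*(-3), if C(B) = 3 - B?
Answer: 36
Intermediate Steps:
M(X, s) = X*(3 + s - X) (M(X, s) = ((3 - X) + s)*X = (3 + s - X)*X = X*(3 + s - X))
M(5, 5) - 7*(-3) = 5*(3 + 5 - 1*5) - 7*(-3) = 5*(3 + 5 - 5) + 21 = 5*3 + 21 = 15 + 21 = 36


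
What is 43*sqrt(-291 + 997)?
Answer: 43*sqrt(706) ≈ 1142.5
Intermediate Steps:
43*sqrt(-291 + 997) = 43*sqrt(706)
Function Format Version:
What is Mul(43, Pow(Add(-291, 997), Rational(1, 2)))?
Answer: Mul(43, Pow(706, Rational(1, 2))) ≈ 1142.5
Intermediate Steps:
Mul(43, Pow(Add(-291, 997), Rational(1, 2))) = Mul(43, Pow(706, Rational(1, 2)))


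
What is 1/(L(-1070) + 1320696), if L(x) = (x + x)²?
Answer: 1/5900296 ≈ 1.6948e-7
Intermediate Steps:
L(x) = 4*x² (L(x) = (2*x)² = 4*x²)
1/(L(-1070) + 1320696) = 1/(4*(-1070)² + 1320696) = 1/(4*1144900 + 1320696) = 1/(4579600 + 1320696) = 1/5900296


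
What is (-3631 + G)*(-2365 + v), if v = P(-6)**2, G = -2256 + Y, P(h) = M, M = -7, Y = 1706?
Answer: 9683196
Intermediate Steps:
P(h) = -7
G = -550 (G = -2256 + 1706 = -550)
v = 49 (v = (-7)**2 = 49)
(-3631 + G)*(-2365 + v) = (-3631 - 550)*(-2365 + 49) = -4181*(-2316) = 9683196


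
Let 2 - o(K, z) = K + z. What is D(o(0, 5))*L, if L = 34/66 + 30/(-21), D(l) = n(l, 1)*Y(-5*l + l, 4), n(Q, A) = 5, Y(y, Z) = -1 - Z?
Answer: 5275/231 ≈ 22.836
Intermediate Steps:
o(K, z) = 2 - K - z (o(K, z) = 2 - (K + z) = 2 + (-K - z) = 2 - K - z)
D(l) = -25 (D(l) = 5*(-1 - 1*4) = 5*(-1 - 4) = 5*(-5) = -25)
L = -211/231 (L = 34*(1/66) + 30*(-1/21) = 17/33 - 10/7 = -211/231 ≈ -0.91342)
D(o(0, 5))*L = -25*(-211/231) = 5275/231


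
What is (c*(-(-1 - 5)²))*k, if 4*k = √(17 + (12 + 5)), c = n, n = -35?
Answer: 315*√34 ≈ 1836.8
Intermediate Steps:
c = -35
k = √34/4 (k = √(17 + (12 + 5))/4 = √(17 + 17)/4 = √34/4 ≈ 1.4577)
(c*(-(-1 - 5)²))*k = (-(-35)*(-1 - 5)²)*(√34/4) = (-(-35)*(-6)²)*(√34/4) = (-(-35)*36)*(√34/4) = (-35*(-36))*(√34/4) = 1260*(√34/4) = 315*√34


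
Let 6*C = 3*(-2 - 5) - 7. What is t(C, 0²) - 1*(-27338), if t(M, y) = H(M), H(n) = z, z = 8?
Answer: 27346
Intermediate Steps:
C = -14/3 (C = (3*(-2 - 5) - 7)/6 = (3*(-7) - 7)/6 = (-21 - 7)/6 = (⅙)*(-28) = -14/3 ≈ -4.6667)
H(n) = 8
t(M, y) = 8
t(C, 0²) - 1*(-27338) = 8 - 1*(-27338) = 8 + 27338 = 27346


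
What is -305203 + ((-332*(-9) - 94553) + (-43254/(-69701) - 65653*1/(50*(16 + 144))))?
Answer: -221245240991753/557608000 ≈ -3.9678e+5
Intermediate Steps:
-305203 + ((-332*(-9) - 94553) + (-43254/(-69701) - 65653*1/(50*(16 + 144)))) = -305203 + ((2988 - 94553) + (-43254*(-1/69701) - 65653/(160*50))) = -305203 + (-91565 + (43254/69701 - 65653/8000)) = -305203 + (-91565 - 4230047753/557608000) = -305203 - 51061606567753/557608000 = -221245240991753/557608000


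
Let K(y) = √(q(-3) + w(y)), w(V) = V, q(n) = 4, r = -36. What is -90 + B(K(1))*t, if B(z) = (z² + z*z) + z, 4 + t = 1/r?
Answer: -2345/18 - 145*√5/36 ≈ -139.28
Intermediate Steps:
K(y) = √(4 + y)
t = -145/36 (t = -4 + 1/(-36) = -4 - 1/36 = -145/36 ≈ -4.0278)
B(z) = z + 2*z² (B(z) = (z² + z²) + z = 2*z² + z = z + 2*z²)
-90 + B(K(1))*t = -90 + (√(4 + 1)*(1 + 2*√(4 + 1)))*(-145/36) = -90 + (√5*(1 + 2*√5))*(-145/36) = -90 - 145*√5*(1 + 2*√5)/36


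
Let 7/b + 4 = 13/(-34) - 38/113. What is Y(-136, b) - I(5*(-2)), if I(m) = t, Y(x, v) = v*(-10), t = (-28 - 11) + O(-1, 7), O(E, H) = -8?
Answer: 1121003/18129 ≈ 61.835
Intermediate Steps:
b = -26894/18129 (b = 7/(-4 + (13/(-34) - 38/113)) = 7/(-4 + (13*(-1/34) - 38*1/113)) = 7/(-4 + (-13/34 - 38/113)) = 7/(-4 - 2761/3842) = 7/(-18129/3842) = 7*(-3842/18129) = -26894/18129 ≈ -1.4835)
t = -47 (t = (-28 - 11) - 8 = -39 - 8 = -47)
Y(x, v) = -10*v
I(m) = -47
Y(-136, b) - I(5*(-2)) = -10*(-26894/18129) - 1*(-47) = 268940/18129 + 47 = 1121003/18129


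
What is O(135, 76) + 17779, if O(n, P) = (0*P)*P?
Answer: 17779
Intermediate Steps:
O(n, P) = 0 (O(n, P) = 0*P = 0)
O(135, 76) + 17779 = 0 + 17779 = 17779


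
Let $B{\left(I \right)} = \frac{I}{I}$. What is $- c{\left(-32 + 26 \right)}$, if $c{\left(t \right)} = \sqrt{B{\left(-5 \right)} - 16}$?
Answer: $- i \sqrt{15} \approx - 3.873 i$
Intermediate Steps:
$B{\left(I \right)} = 1$
$c{\left(t \right)} = i \sqrt{15}$ ($c{\left(t \right)} = \sqrt{1 - 16} = \sqrt{-15} = i \sqrt{15}$)
$- c{\left(-32 + 26 \right)} = - i \sqrt{15}$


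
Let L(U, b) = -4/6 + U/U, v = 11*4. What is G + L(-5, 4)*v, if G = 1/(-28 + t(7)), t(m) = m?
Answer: 307/21 ≈ 14.619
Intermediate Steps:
v = 44
G = -1/21 (G = 1/(-28 + 7) = 1/(-21) = -1/21 ≈ -0.047619)
L(U, b) = ⅓ (L(U, b) = -4*⅙ + 1 = -⅔ + 1 = ⅓)
G + L(-5, 4)*v = -1/21 + (⅓)*44 = -1/21 + 44/3 = 307/21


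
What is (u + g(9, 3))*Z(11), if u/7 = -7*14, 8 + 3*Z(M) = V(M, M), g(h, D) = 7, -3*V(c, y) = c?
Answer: 23765/9 ≈ 2640.6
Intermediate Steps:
V(c, y) = -c/3
Z(M) = -8/3 - M/9 (Z(M) = -8/3 + (-M/3)/3 = -8/3 - M/9)
u = -686 (u = 7*(-7*14) = 7*(-98) = -686)
(u + g(9, 3))*Z(11) = (-686 + 7)*(-8/3 - ⅑*11) = -679*(-8/3 - 11/9) = -679*(-35/9) = 23765/9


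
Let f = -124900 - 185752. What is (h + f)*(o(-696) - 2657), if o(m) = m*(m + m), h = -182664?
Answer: -476629586300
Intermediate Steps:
f = -310652
o(m) = 2*m**2 (o(m) = m*(2*m) = 2*m**2)
(h + f)*(o(-696) - 2657) = (-182664 - 310652)*(2*(-696)**2 - 2657) = -493316*(2*484416 - 2657) = -493316*(968832 - 2657) = -493316*966175 = -476629586300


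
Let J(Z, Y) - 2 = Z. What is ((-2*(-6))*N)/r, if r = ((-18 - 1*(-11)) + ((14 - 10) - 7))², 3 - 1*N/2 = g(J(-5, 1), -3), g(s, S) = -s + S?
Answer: 18/25 ≈ 0.72000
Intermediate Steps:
J(Z, Y) = 2 + Z
g(s, S) = S - s
N = 6 (N = 6 - 2*(-3 - (2 - 5)) = 6 - 2*(-3 - 1*(-3)) = 6 - 2*(-3 + 3) = 6 - 2*0 = 6 + 0 = 6)
r = 100 (r = ((-18 + 11) + (4 - 7))² = (-7 - 3)² = (-10)² = 100)
((-2*(-6))*N)/r = (-2*(-6)*6)/100 = (12*6)*(1/100) = 72*(1/100) = 18/25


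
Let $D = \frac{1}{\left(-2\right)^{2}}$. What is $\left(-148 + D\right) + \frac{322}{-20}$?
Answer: $- \frac{3277}{20} \approx -163.85$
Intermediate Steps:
$D = \frac{1}{4} \approx 0.25$
$\left(-148 + D\right) + \frac{322}{-20} = \left(-148 + \frac{1}{4}\right) + \frac{322}{-20} = - \frac{591}{4} + 322 \left(- \frac{1}{20}\right) = - \frac{591}{4} - \frac{161}{10} = - \frac{3277}{20}$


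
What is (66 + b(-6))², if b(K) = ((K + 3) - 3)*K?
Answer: 10404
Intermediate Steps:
b(K) = K² (b(K) = ((3 + K) - 3)*K = K*K = K²)
(66 + b(-6))² = (66 + (-6)²)² = (66 + 36)² = 102² = 10404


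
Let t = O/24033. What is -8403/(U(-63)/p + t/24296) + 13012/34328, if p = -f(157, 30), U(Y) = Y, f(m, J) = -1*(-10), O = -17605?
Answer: -30068666369251127/22549748935742 ≈ -1333.4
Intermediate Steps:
f(m, J) = 10
p = -10 (p = -1*10 = -10)
t = -17605/24033 ≈ -0.73253
-8403/(U(-63)/p + t/24296) + 13012/34328 = -8403/(-63/(-10) - 17605/24033/24296) + 13012/34328 = -8403/(-63*(-⅒) - 17605/24033*1/24296) + 13012*(1/34328) = -8403/(63/10 - 17605/583905768) + 3253/8582 = -8403/18392943667/2919528840 + 3253/8582 = -8403*2919528840/18392943667 + 3253/8582 = -24532800842520/18392943667 + 3253/8582 = -30068666369251127/22549748935742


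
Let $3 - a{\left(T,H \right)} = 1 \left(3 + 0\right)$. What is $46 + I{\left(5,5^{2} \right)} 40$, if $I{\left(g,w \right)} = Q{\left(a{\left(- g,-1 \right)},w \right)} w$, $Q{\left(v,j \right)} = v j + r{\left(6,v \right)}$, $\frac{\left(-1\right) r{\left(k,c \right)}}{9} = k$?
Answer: $-53954$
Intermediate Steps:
$a{\left(T,H \right)} = 0$ ($a{\left(T,H \right)} = 3 - 1 \left(3 + 0\right) = 3 - 1 \cdot 3 = 3 - 3 = 0$)
$r{\left(k,c \right)} = - 9 k$
$Q{\left(v,j \right)} = -54 + j v$ ($Q{\left(v,j \right)} = v j - 54 = j v - 54 = -54 + j v$)
$I{\left(g,w \right)} = - 54 w$ ($I{\left(g,w \right)} = \left(-54 + w 0\right) w = \left(-54 + 0\right) w = - 54 w$)
$46 + I{\left(5,5^{2} \right)} 40 = 46 + - 54 \cdot 5^{2} \cdot 40 = 46 + \left(-54\right) 25 \cdot 40 = 46 - 54000 = -53954$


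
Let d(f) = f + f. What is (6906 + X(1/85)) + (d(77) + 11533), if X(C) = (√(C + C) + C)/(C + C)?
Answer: 37187/2 + √170/2 ≈ 18600.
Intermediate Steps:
d(f) = 2*f
X(C) = (C + √2*√C)/(2*C) (X(C) = (√(2*C) + C)/((2*C)) = (√2*√C + C)*(1/(2*C)) = (C + √2*√C)*(1/(2*C)) = (C + √2*√C)/(2*C))
(6906 + X(1/85)) + (d(77) + 11533) = (6906 + (½ + √2/(2*√(1/85)))) + (2*77 + 11533) = (6906 + (½ + √2/(2*85^(-½)))) + (154 + 11533) = (6906 + (½ + √2*√85/2)) + 11687 = (6906 + (½ + √170/2)) + 11687 = (13813/2 + √170/2) + 11687 = 37187/2 + √170/2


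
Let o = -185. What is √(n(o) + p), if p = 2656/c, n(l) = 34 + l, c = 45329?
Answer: I*√310142060567/45329 ≈ 12.286*I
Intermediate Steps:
p = 2656/45329 ≈ 0.058594
√(n(o) + p) = √((34 - 185) + 2656/45329) = √(-151 + 2656/45329) = √(-6842023/45329) = I*√310142060567/45329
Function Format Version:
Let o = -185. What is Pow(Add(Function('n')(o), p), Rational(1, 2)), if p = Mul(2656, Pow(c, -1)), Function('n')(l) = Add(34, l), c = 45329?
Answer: Mul(Rational(1, 45329), I, Pow(310142060567, Rational(1, 2))) ≈ Mul(12.286, I)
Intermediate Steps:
p = Rational(2656, 45329) (p = Mul(2656, Pow(45329, -1)) = Mul(2656, Rational(1, 45329)) = Rational(2656, 45329) ≈ 0.058594)
Pow(Add(Function('n')(o), p), Rational(1, 2)) = Pow(Add(Add(34, -185), Rational(2656, 45329)), Rational(1, 2)) = Pow(Add(-151, Rational(2656, 45329)), Rational(1, 2)) = Pow(Rational(-6842023, 45329), Rational(1, 2)) = Mul(Rational(1, 45329), I, Pow(310142060567, Rational(1, 2)))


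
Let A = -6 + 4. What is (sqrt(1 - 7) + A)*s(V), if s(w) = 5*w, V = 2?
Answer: -20 + 10*I*sqrt(6) ≈ -20.0 + 24.495*I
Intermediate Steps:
A = -2
(sqrt(1 - 7) + A)*s(V) = (sqrt(1 - 7) - 2)*(5*2) = (sqrt(-6) - 2)*10 = (I*sqrt(6) - 2)*10 = (-2 + I*sqrt(6))*10 = -20 + 10*I*sqrt(6)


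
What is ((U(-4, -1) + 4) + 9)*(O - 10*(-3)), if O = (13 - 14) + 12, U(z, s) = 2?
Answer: 615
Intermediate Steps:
O = 11 (O = -1 + 12 = 11)
((U(-4, -1) + 4) + 9)*(O - 10*(-3)) = ((2 + 4) + 9)*(11 - 10*(-3)) = (6 + 9)*(11 + 30) = 15*41 = 615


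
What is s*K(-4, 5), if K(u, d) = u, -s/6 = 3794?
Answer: 91056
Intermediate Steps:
s = -22764 (s = -6*3794 = -22764)
s*K(-4, 5) = -22764*(-4) = 91056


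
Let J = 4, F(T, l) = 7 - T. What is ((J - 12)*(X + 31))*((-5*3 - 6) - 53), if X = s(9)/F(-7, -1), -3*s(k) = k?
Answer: 127576/7 ≈ 18225.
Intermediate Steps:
s(k) = -k/3
X = -3/14 (X = (-⅓*9)/(7 - 1*(-7)) = -3/(7 + 7) = -3/14 ≈ -0.21429)
((J - 12)*(X + 31))*((-5*3 - 6) - 53) = ((4 - 12)*(-3/14 + 31))*((-5*3 - 6) - 53) = (-8*431/14)*((-15 - 6) - 53) = -1724*(-21 - 53)/7 = -1724/7*(-74) = 127576/7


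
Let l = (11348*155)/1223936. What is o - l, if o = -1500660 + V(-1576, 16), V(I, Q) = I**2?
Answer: 300817326409/305984 ≈ 9.8312e+5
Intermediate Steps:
l = 439735/305984 (l = 1758940*(1/1223936) = 439735/305984 ≈ 1.4371)
o = 983116 (o = -1500660 + (-1576)**2 = -1500660 + 2483776 = 983116)
o - l = 983116 - 1*439735/305984 = 983116 - 439735/305984 = 300817326409/305984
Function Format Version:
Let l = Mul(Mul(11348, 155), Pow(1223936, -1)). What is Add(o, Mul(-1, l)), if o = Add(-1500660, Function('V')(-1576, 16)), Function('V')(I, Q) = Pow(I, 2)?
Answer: Rational(300817326409, 305984) ≈ 9.8312e+5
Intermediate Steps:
l = Rational(439735, 305984) (l = Mul(1758940, Rational(1, 1223936)) = Rational(439735, 305984) ≈ 1.4371)
o = 983116 (o = Add(-1500660, Pow(-1576, 2)) = Add(-1500660, 2483776) = 983116)
Add(o, Mul(-1, l)) = Add(983116, Mul(-1, Rational(439735, 305984))) = Add(983116, Rational(-439735, 305984)) = Rational(300817326409, 305984)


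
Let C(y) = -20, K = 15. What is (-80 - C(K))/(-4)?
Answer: 15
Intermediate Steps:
(-80 - C(K))/(-4) = (-80 - 1*(-20))/(-4) = (-80 + 20)*(-1/4) = -60*(-1/4) = 15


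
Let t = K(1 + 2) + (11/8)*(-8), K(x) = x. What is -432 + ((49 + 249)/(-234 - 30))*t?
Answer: -13958/33 ≈ -422.97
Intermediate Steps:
t = -8 (t = (1 + 2) + (11/8)*(-8) = 3 + (11*(1/8))*(-8) = 3 + (11/8)*(-8) = 3 - 11 = -8)
-432 + ((49 + 249)/(-234 - 30))*t = -432 + ((49 + 249)/(-234 - 30))*(-8) = -432 + (298/(-264))*(-8) = -432 + (298*(-1/264))*(-8) = -432 - 149/132*(-8) = -432 + 298/33 = -13958/33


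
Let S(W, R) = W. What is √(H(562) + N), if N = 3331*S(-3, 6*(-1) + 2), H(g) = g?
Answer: I*√9431 ≈ 97.113*I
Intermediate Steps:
N = -9993 (N = 3331*(-3) = -9993)
√(H(562) + N) = √(562 - 9993) = √(-9431) = I*√9431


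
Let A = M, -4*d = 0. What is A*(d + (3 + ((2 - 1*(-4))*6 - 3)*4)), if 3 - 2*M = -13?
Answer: 1080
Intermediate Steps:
d = 0 (d = -¼*0 = 0)
M = 8 (M = 3/2 - ½*(-13) = 3/2 + 13/2 = 8)
A = 8
A*(d + (3 + ((2 - 1*(-4))*6 - 3)*4)) = 8*(0 + (3 + ((2 - 1*(-4))*6 - 3)*4)) = 8*(0 + (3 + ((2 + 4)*6 - 3)*4)) = 8*(0 + (3 + (6*6 - 3)*4)) = 8*(0 + (3 + (36 - 3)*4)) = 8*(0 + (3 + 33*4)) = 8*(0 + (3 + 132)) = 8*(0 + 135) = 8*135 = 1080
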